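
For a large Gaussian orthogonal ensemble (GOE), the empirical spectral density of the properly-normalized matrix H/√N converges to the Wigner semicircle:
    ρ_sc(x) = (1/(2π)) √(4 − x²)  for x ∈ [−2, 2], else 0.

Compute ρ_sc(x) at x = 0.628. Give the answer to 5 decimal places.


ρ_sc(x) = (1/(2π)) √(4 − x²). With x = 0.628:
  4 − x² = 4 − (0.628)² = 4 − 0.394384 = 3.605616.
  √(4 − x²) = 1.898846.
  1/(2π) = 0.159155.
  ρ_sc(0.628) = 0.159155 · 1.898846 = 0.302211.

Rounded to 5 decimal places: ρ_sc(0.628) ≈ 0.30221.


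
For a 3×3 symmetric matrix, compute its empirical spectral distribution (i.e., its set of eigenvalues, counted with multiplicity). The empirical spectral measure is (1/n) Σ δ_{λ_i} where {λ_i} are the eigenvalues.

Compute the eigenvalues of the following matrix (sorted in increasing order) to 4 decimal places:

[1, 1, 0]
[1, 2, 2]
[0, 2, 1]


Since M is real symmetric, all three eigenvalues are real; they are the roots of det(λI − M) = λ³ − (tr M) λ² + s λ − det M, where s is the sum of the principal 2×2 minors.
tr M = 1 + 2 + 1 = 4.
s = (1·2 − 1²) + (1·1 − 0²) + (2·1 − 2²) = 1 + 1 + (-2) = 0.
det M (expand along row 1) = 1·(-2) − 1·1 + 0·2 = -3.
Characteristic polynomial: λ³ − 4λ² + 3 = 0.
Substitute λ = y + (tr M)/3 = y + 1.333333 to remove the quadratic term: y³ + p·y + q = 0 with p = s − (tr M)²/3 = -5.333333 and q = −2(tr M)³/27 + (tr M)·s/3 − det M = -1.740741.
Three real roots ⇒ use the trigonometric (Viète) form: r = 2√(−p/3) = 2.666667, φ = arccos(3q/(p·r)) = arccos(0.367187) = 1.194813 rad.
y_k = r·cos(φ/3 − 2πk/3) for k = 0, 1, 2 gives y = 2.457955, -0.333333, -2.124621.
λ_k = y_k + 1.333333 gives λ = 3.7913, 1.0000, -0.7913 (check: the sum is 4.0000 = tr M).

Eigenvalues sorted in increasing order: [-0.7913, 1.0000, 3.7913].


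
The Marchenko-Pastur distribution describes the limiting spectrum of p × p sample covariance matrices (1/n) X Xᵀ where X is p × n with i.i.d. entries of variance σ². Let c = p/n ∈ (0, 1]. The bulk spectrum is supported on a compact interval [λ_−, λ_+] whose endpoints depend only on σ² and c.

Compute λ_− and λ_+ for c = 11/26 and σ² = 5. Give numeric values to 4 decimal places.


c = 11/26 = 0.423077; √c = 0.650444.
λ_− = σ² (1 − √c)² = 5 · (1 − 0.650444)² = 5 · (0.349556)² = 0.610948.
λ_+ = σ² (1 + √c)² = 5 · (1 + 0.650444)² = 5 · (1.650444)² = 13.619821.

Rounded to 4 decimal places: λ_− ≈ 0.6109, λ_+ ≈ 13.6198.


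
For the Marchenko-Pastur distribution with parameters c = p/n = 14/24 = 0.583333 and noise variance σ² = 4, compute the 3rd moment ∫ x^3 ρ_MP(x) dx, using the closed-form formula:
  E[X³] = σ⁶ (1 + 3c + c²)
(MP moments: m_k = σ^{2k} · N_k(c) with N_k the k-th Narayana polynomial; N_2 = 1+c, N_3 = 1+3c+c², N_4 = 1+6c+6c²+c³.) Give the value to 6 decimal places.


E[X³] = σ⁶ (1 + 3c + c²) (third MP moment). With σ² = 4 (so σ⁶ = 64) and c = 14/24 = 0.583333: E[X³] = 64 · (1 + 3·0.583333 + (0.583333)²) = 64 · 3.090278.

So E[X^3] = 197.777778.


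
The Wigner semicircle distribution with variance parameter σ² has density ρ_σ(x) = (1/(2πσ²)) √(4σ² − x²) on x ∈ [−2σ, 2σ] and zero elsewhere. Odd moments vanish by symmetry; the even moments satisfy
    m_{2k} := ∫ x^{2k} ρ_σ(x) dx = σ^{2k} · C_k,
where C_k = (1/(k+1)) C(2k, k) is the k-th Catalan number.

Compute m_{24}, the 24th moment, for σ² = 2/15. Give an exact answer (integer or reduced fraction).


By the scaled semicircle moment identity, m_{2k} = σ^{2k} · C_k with k = 12.
C_12 = (1/(k+1)) · C(2k, k) = (1/13) · C(24, 12) = (1/13) · 2704156 = 208012.
σ^{2k} = (σ²)^k = (2/15)^12 = 4096/129746337890625.

Therefore m_{24} = σ^{24} · C_12 = (4096/129746337890625) · 208012 = 852017152/129746337890625.


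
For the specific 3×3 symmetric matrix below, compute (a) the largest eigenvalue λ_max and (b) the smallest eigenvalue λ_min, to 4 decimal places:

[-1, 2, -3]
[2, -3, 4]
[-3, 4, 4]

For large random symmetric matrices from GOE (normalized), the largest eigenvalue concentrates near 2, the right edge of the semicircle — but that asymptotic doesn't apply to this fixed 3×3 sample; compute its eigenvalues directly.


Since M is real symmetric, all three eigenvalues are real; they are the roots of det(λI − M) = λ³ − (tr M) λ² + s λ − det M, where s is the sum of the principal 2×2 minors.
tr M = -1 + (-3) + 4 = 0.
s = ((-1)·(-3) − 2²) + ((-1)·4 − (-3)²) + ((-3)·4 − 4²) = -1 + (-13) + (-28) = -42.
det M (expand along row 1) = (-1)·(-28) − 2·20 + (-3)·(-1) = -9.
Characteristic polynomial: λ³ − 42λ + 9 = 0.
Substitute λ = y + (tr M)/3 = y + 0.000000 to remove the quadratic term: y³ + p·y + q = 0 with p = s − (tr M)²/3 = -42.000000 and q = −2(tr M)³/27 + (tr M)·s/3 − det M = 9.000000.
Three real roots ⇒ use the trigonometric (Viète) form: r = 2√(−p/3) = 7.483315, φ = arccos(3q/(p·r)) = arccos(-0.085905) = 1.656808 rad.
y_k = r·cos(φ/3 − 2πk/3) for k = 0, 1, 2 gives y = 6.370817, 0.214521, -6.585338.
λ_k = y_k + 0.000000 gives λ = 6.3708, 0.2145, -6.5853 (check: the sum is 0.0000 = tr M).

Hence λ_max = 6.3708 and λ_min = -6.5853.


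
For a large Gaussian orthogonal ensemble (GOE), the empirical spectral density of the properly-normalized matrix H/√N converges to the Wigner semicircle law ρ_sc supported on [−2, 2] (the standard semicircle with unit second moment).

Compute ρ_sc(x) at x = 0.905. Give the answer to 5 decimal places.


ρ_sc(x) = (1/(2π)) √(4 − x²). With x = 0.905:
  4 − x² = 4 − (0.905)² = 4 − 0.819025 = 3.180975.
  √(4 − x²) = 1.783529.
  1/(2π) = 0.159155.
  ρ_sc(0.905) = 0.159155 · 1.783529 = 0.283857.

Rounded to 5 decimal places: ρ_sc(0.905) ≈ 0.28386.


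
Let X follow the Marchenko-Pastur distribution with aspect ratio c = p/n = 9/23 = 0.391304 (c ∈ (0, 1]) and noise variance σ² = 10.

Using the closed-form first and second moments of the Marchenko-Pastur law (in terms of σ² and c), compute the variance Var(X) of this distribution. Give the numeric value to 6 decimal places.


Recall the MP moments m_1 = E[X] = σ² and m_2 = E[X²] = σ⁴ (1 + c).
m_1 = E[X] = σ² = 10, so m_1² = 100.
m_2 = E[X²] = σ⁴ (1 + c) = 100 · (1 + 0.391304) = 100 · 1.391304 = 139.130435.
(Note m_2 − m_1² simplifies to c · σ⁴ = 0.391304 · 100.)

Var(X) = m_2 − m_1² = 139.130435 − 100 = 39.130435.


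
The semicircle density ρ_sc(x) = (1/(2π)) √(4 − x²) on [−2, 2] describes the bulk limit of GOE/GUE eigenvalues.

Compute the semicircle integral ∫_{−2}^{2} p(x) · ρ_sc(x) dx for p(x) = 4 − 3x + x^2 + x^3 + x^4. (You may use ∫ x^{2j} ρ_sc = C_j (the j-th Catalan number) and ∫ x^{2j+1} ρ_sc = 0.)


Write p(x) = Σ a_i x^i, split into monomials and integrate each against ρ_sc separately.
Using ∫ x^{2j} ρ_sc = C_j = (1/(j+1)) C(2j, j) (Catalan numbers) and ∫ x^{2j+1} ρ_sc = 0 (odd monomials vanish by symmetry):
  i = 0 (even): a_0 · C_{0} = 4 · 1 = 4
  i = 1 (odd): ∫ x^1 ρ_sc = 0 (vanishes)
  i = 2 (even): a_2 · C_{1} = 1 · 1 = 1
  i = 3 (odd): ∫ x^3 ρ_sc = 0 (vanishes)
  i = 4 (even): a_4 · C_{2} = 1 · 2 = 2

Summing the contributions: ∫_{−2}^{2} p(x) ρ_sc(x) dx = 4 + 1 + 2 = 7.


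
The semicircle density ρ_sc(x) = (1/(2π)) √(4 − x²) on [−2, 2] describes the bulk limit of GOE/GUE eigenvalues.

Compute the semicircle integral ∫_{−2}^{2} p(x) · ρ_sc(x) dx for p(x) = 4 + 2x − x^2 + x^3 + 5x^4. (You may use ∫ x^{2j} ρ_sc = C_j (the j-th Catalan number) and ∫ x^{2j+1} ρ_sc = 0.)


Write p(x) = Σ a_i x^i, split into monomials and integrate each against ρ_sc separately.
Using ∫ x^{2j} ρ_sc = C_j = (1/(j+1)) C(2j, j) (Catalan numbers) and ∫ x^{2j+1} ρ_sc = 0 (odd monomials vanish by symmetry):
  i = 0 (even): a_0 · C_{0} = 4 · 1 = 4
  i = 1 (odd): ∫ x^1 ρ_sc = 0 (vanishes)
  i = 2 (even): a_2 · C_{1} = -1 · 1 = -1
  i = 3 (odd): ∫ x^3 ρ_sc = 0 (vanishes)
  i = 4 (even): a_4 · C_{2} = 5 · 2 = 10

Summing the contributions: ∫_{−2}^{2} p(x) ρ_sc(x) dx = 4 + (-1) + 10 = 13.


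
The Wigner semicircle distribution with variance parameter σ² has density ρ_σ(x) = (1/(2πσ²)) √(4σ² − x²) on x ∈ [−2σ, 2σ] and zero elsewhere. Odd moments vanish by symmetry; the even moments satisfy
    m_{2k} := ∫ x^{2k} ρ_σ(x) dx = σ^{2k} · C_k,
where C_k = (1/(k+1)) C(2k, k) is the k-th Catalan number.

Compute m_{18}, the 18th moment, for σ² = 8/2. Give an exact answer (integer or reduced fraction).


By the scaled semicircle moment identity, m_{2k} = σ^{2k} · C_k with k = 9.
C_9 = (1/(k+1)) · C(2k, k) = (1/10) · C(18, 9) = (1/10) · 48620 = 4862.
σ^{2k} = (σ²)^k = (8/2)^9 = 262144.

Therefore m_{18} = σ^{18} · C_9 = 262144 · 4862 = 1274544128.


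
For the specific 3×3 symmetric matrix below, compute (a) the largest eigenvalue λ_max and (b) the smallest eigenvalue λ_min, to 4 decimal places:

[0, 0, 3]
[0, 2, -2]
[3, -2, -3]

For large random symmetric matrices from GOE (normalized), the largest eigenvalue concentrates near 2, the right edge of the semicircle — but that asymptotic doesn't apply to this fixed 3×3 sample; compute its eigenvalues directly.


Since M is real symmetric, all three eigenvalues are real; they are the roots of det(λI − M) = λ³ − (tr M) λ² + s λ − det M, where s is the sum of the principal 2×2 minors.
tr M = 0 + 2 + (-3) = -1.
s = (0·2 − 0²) + (0·(-3) − 3²) + (2·(-3) − (-2)²) = 0 + (-9) + (-10) = -19.
det M (expand along row 1) = 0·(-10) − 0·6 + 3·(-6) = -18.
Characteristic polynomial: λ³ + λ² − 19λ + 18 = 0.
Substitute λ = y + (tr M)/3 = y − 0.333333 to remove the quadratic term: y³ + p·y + q = 0 with p = s − (tr M)²/3 = -19.333333 and q = −2(tr M)³/27 + (tr M)·s/3 − det M = 24.407407.
Three real roots ⇒ use the trigonometric (Viète) form: r = 2√(−p/3) = 5.077182, φ = arccos(3q/(p·r)) = arccos(-0.745956) = 2.412766 rad.
y_k = r·cos(φ/3 − 2πk/3) for k = 0, 1, 2 gives y = 3.521776, 1.406311, -4.928088.
λ_k = y_k − 0.333333 gives λ = 3.1884, 1.0730, -5.2614 (check: the sum is -1.0000 = tr M).

Hence λ_max = 3.1884 and λ_min = -5.2614.


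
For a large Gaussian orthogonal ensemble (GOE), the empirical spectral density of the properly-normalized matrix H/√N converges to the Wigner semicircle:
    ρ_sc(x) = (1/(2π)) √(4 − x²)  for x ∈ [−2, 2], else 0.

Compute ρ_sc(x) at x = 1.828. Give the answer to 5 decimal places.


ρ_sc(x) = (1/(2π)) √(4 − x²). With x = 1.828:
  4 − x² = 4 − (1.828)² = 4 − 3.341584 = 0.658416.
  √(4 − x²) = 0.811428.
  1/(2π) = 0.159155.
  ρ_sc(1.828) = 0.159155 · 0.811428 = 0.129143.

Rounded to 5 decimal places: ρ_sc(1.828) ≈ 0.12914.


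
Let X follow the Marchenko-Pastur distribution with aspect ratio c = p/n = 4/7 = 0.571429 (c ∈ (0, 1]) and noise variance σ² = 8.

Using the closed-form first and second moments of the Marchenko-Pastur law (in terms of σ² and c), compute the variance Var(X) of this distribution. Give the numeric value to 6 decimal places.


Recall the MP moments m_1 = E[X] = σ² and m_2 = E[X²] = σ⁴ (1 + c).
m_1 = E[X] = σ² = 8, so m_1² = 64.
m_2 = E[X²] = σ⁴ (1 + c) = 64 · (1 + 0.571429) = 64 · 1.571429 = 100.571429.
(Note m_2 − m_1² simplifies to c · σ⁴ = 0.571429 · 64.)

Var(X) = m_2 − m_1² = 100.571429 − 64 = 36.571429.


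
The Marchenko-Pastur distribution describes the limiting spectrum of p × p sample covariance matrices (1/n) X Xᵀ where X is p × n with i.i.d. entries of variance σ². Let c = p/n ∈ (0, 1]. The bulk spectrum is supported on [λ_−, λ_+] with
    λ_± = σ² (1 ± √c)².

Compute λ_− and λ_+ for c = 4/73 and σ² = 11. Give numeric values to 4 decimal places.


c = 4/73 = 0.054795; √c = 0.234082.
λ_− = σ² (1 − √c)² = 11 · (1 − 0.234082)² = 11 · (0.765918)² = 6.452929.
λ_+ = σ² (1 + √c)² = 11 · (1 + 0.234082)² = 11 · (1.234082)² = 16.752550.

Rounded to 4 decimal places: λ_− ≈ 6.4529, λ_+ ≈ 16.7526.


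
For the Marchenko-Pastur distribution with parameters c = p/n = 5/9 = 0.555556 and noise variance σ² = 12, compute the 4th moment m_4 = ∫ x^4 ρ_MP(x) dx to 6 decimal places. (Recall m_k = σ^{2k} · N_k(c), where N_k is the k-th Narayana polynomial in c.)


E[X⁴] = σ⁸ (1 + 6c + 6c² + c³) (fourth MP moment). With σ² = 12 (so σ⁸ = 20736) and c = 5/9 = 0.555556: E[X⁴] = 20736 · (1 + 6·0.555556 + 6·(0.555556)² + (0.555556)³) = 20736 · 6.356653.

So E[X^4] = 131811.555556.


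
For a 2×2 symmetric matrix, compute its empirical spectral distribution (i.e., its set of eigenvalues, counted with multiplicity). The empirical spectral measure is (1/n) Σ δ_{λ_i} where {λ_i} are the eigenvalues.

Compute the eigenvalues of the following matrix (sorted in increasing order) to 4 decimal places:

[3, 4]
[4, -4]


Since M is real symmetric, both eigenvalues are real; they are the roots of det(λI − M) = λ² − (tr M) λ + det M.
tr M = 3 + (-4) = -1.
det M = 3·(-4) − 4² = -12 − 16 = -28.
Characteristic polynomial: λ² + λ − 28 = 0.
Discriminant Δ = (tr M)² − 4·det M = 1 − (-112) = 113; √Δ = 10.630146.
λ = (tr M ± √Δ)/2 = (-1 ± 10.630146)/2, giving (tr M − √Δ)/2 = -5.8151 and (tr M + √Δ)/2 = 4.8151.

Eigenvalues sorted in increasing order: [-5.8151, 4.8151].


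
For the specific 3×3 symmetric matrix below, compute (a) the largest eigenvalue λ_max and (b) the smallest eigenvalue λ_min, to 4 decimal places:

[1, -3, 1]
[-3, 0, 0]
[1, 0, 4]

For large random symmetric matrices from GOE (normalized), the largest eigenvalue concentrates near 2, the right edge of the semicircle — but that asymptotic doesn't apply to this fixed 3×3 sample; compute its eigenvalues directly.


Since M is real symmetric, all three eigenvalues are real; they are the roots of det(λI − M) = λ³ − (tr M) λ² + s λ − det M, where s is the sum of the principal 2×2 minors.
tr M = 1 + 0 + 4 = 5.
s = (1·0 − (-3)²) + (1·4 − 1²) + (0·4 − 0²) = -9 + 3 + 0 = -6.
det M (expand along row 1) = 1·0 − (-3)·(-12) + 1·0 = -36.
Characteristic polynomial: λ³ − 5λ² − 6λ + 36 = 0.
Substitute λ = y + (tr M)/3 = y + 1.666667 to remove the quadratic term: y³ + p·y + q = 0 with p = s − (tr M)²/3 = -14.333333 and q = −2(tr M)³/27 + (tr M)·s/3 − det M = 16.740741.
Three real roots ⇒ use the trigonometric (Viète) form: r = 2√(−p/3) = 4.371626, φ = arccos(3q/(p·r)) = arccos(-0.801504) = 2.500603 rad.
y_k = r·cos(φ/3 − 2πk/3) for k = 0, 1, 2 gives y = 2.938885, 1.333333, -4.272218.
λ_k = y_k + 1.666667 gives λ = 4.6056, 3.0000, -2.6056 (check: the sum is 5.0000 = tr M).

Hence λ_max = 4.6056 and λ_min = -2.6056.


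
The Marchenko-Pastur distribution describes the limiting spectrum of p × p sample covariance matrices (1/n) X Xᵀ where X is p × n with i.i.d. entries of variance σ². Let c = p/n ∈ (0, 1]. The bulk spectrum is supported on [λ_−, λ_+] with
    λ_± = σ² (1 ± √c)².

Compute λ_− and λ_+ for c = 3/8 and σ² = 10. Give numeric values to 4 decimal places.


c = 3/8 = 0.375000; √c = 0.612372.
λ_− = σ² (1 − √c)² = 10 · (1 − 0.612372)² = 10 · (0.387628)² = 1.502551.
λ_+ = σ² (1 + √c)² = 10 · (1 + 0.612372)² = 10 · (1.612372)² = 25.997449.

Rounded to 4 decimal places: λ_− ≈ 1.5026, λ_+ ≈ 25.9974.


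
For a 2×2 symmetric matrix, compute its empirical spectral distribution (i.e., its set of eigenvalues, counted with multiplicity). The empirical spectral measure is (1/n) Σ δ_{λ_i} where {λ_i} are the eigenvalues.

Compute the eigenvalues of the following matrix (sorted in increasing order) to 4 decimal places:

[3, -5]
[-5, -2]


Since M is real symmetric, both eigenvalues are real; they are the roots of det(λI − M) = λ² − (tr M) λ + det M.
tr M = 3 + (-2) = 1.
det M = 3·(-2) − (-5)² = -6 − 25 = -31.
Characteristic polynomial: λ² − λ − 31 = 0.
Discriminant Δ = (tr M)² − 4·det M = 1 − (-124) = 125; √Δ = 11.180340.
λ = (tr M ± √Δ)/2 = (1 ± 11.180340)/2, giving (tr M − √Δ)/2 = -5.0902 and (tr M + √Δ)/2 = 6.0902.

Eigenvalues sorted in increasing order: [-5.0902, 6.0902].


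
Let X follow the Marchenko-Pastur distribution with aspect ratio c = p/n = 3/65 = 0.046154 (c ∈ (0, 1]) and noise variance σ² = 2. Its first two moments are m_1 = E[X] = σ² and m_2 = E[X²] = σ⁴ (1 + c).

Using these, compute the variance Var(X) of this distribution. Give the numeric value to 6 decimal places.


m_1 = E[X] = σ² = 2, so m_1² = 4.
m_2 = E[X²] = σ⁴ (1 + c) = 4 · (1 + 0.046154) = 4 · 1.046154 = 4.184615.
(Note m_2 − m_1² simplifies to c · σ⁴ = 0.046154 · 4.)

Var(X) = m_2 − m_1² = 4.184615 − 4 = 0.184615.


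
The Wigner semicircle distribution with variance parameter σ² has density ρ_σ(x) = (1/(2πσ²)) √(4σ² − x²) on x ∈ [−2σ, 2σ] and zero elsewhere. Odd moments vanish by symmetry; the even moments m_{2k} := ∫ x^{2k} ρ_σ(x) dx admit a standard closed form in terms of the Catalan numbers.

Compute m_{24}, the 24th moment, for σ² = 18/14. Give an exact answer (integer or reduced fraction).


By the scaled semicircle moment identity, m_{2k} = σ^{2k} · C_k with k = 12.
C_12 = (1/(k+1)) · C(2k, k) = (1/13) · C(24, 12) = (1/13) · 2704156 = 208012.
σ^{2k} = (σ²)^k = (18/14)^12 = 282429536481/13841287201.

Therefore m_{24} = σ^{24} · C_12 = (282429536481/13841287201) · 208012 = 8392676106069396/1977326743.


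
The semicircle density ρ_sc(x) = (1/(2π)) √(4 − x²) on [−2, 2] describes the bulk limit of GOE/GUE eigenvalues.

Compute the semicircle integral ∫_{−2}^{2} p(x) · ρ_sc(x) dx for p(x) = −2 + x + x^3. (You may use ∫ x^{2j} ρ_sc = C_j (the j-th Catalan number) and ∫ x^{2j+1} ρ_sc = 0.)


Write p(x) = Σ a_i x^i, split into monomials and integrate each against ρ_sc separately.
Using ∫ x^{2j} ρ_sc = C_j = (1/(j+1)) C(2j, j) (Catalan numbers) and ∫ x^{2j+1} ρ_sc = 0 (odd monomials vanish by symmetry):
  i = 0 (even): a_0 · C_{0} = -2 · 1 = -2
  i = 1 (odd): ∫ x^1 ρ_sc = 0 (vanishes)
  i = 3 (odd): ∫ x^3 ρ_sc = 0 (vanishes)

Summing the contributions: ∫_{−2}^{2} p(x) ρ_sc(x) dx = -2.


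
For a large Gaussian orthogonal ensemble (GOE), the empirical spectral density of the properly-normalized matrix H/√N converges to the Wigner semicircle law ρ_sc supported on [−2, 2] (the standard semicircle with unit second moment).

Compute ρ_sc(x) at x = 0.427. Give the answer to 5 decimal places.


ρ_sc(x) = (1/(2π)) √(4 − x²). With x = 0.427:
  4 − x² = 4 − (0.427)² = 4 − 0.182329 = 3.817671.
  √(4 − x²) = 1.953886.
  1/(2π) = 0.159155.
  ρ_sc(0.427) = 0.159155 · 1.953886 = 0.310971.

Rounded to 5 decimal places: ρ_sc(0.427) ≈ 0.31097.


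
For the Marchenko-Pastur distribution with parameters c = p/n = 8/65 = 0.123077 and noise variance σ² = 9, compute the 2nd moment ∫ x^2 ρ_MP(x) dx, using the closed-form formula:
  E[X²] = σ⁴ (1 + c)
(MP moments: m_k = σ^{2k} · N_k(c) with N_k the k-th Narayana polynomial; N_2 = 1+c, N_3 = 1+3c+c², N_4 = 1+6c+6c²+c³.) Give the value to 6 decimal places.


E[X²] = σ⁴ (1 + c) (second MP moment). With σ² = 9 (so σ⁴ = 81) and c = 8/65 = 0.123077: E[X²] = 81 · (1 + 0.123077) = 81 · 1.123077.

So E[X^2] = 90.969231.


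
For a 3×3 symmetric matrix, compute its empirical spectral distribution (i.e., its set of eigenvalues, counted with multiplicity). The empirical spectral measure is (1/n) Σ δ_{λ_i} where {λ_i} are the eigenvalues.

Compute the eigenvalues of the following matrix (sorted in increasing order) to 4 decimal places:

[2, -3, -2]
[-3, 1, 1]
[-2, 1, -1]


Since M is real symmetric, all three eigenvalues are real; they are the roots of det(λI − M) = λ³ − (tr M) λ² + s λ − det M, where s is the sum of the principal 2×2 minors.
tr M = 2 + 1 + (-1) = 2.
s = (2·1 − (-3)²) + (2·(-1) − (-2)²) + (1·(-1) − 1²) = -7 + (-6) + (-2) = -15.
det M (expand along row 1) = 2·(-2) − (-3)·5 + (-2)·(-1) = 13.
Characteristic polynomial: λ³ − 2λ² − 15λ − 13 = 0.
Substitute λ = y + (tr M)/3 = y + 0.666667 to remove the quadratic term: y³ + p·y + q = 0 with p = s − (tr M)²/3 = -16.333333 and q = −2(tr M)³/27 + (tr M)·s/3 − det M = -23.592593.
Three real roots ⇒ use the trigonometric (Viète) form: r = 2√(−p/3) = 4.666667, φ = arccos(3q/(p·r)) = arccos(0.928571) = 0.380251 rad.
y_k = r·cos(φ/3 − 2πk/3) for k = 0, 1, 2 gives y = 4.629230, -1.803730, -2.825500.
λ_k = y_k + 0.666667 gives λ = 5.2959, -1.1371, -2.1588 (check: the sum is 2.0000 = tr M).

Eigenvalues sorted in increasing order: [-2.1588, -1.1371, 5.2959].


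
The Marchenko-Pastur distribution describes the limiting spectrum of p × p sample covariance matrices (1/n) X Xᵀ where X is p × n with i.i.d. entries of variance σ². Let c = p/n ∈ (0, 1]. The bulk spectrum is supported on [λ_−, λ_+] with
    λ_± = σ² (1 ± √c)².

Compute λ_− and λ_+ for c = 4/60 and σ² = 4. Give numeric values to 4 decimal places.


c = 4/60 = 0.066667; √c = 0.258199.
λ_− = σ² (1 − √c)² = 4 · (1 − 0.258199)² = 4 · (0.741801)² = 2.201076.
λ_+ = σ² (1 + √c)² = 4 · (1 + 0.258199)² = 4 · (1.258199)² = 6.332258.

Rounded to 4 decimal places: λ_− ≈ 2.2011, λ_+ ≈ 6.3323.


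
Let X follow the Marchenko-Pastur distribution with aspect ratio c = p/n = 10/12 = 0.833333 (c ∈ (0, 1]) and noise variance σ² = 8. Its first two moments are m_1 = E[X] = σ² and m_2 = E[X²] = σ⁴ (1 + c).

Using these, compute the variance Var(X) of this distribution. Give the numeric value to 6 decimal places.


m_1 = E[X] = σ² = 8, so m_1² = 64.
m_2 = E[X²] = σ⁴ (1 + c) = 64 · (1 + 0.833333) = 64 · 1.833333 = 117.333333.
(Note m_2 − m_1² simplifies to c · σ⁴ = 0.833333 · 64.)

Var(X) = m_2 − m_1² = 117.333333 − 64 = 53.333333.


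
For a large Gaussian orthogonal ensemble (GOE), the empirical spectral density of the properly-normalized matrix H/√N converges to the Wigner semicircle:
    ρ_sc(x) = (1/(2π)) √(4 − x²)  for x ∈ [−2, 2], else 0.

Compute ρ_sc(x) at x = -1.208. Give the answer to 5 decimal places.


ρ_sc(x) = (1/(2π)) √(4 − x²). With x = -1.208:
  4 − x² = 4 − (-1.208)² = 4 − 1.459264 = 2.540736.
  √(4 − x²) = 1.593969.
  1/(2π) = 0.159155.
  ρ_sc(-1.208) = 0.159155 · 1.593969 = 0.253688.

Rounded to 5 decimal places: ρ_sc(-1.208) ≈ 0.25369.


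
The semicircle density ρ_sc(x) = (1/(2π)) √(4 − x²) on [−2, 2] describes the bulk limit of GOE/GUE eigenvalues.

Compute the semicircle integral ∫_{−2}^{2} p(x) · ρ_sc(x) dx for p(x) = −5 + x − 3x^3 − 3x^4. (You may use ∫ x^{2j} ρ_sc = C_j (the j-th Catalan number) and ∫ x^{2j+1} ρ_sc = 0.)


Write p(x) = Σ a_i x^i, split into monomials and integrate each against ρ_sc separately.
Using ∫ x^{2j} ρ_sc = C_j = (1/(j+1)) C(2j, j) (Catalan numbers) and ∫ x^{2j+1} ρ_sc = 0 (odd monomials vanish by symmetry):
  i = 0 (even): a_0 · C_{0} = -5 · 1 = -5
  i = 1 (odd): ∫ x^1 ρ_sc = 0 (vanishes)
  i = 3 (odd): ∫ x^3 ρ_sc = 0 (vanishes)
  i = 4 (even): a_4 · C_{2} = -3 · 2 = -6

Summing the contributions: ∫_{−2}^{2} p(x) ρ_sc(x) dx = (-5) + (-6) = -11.


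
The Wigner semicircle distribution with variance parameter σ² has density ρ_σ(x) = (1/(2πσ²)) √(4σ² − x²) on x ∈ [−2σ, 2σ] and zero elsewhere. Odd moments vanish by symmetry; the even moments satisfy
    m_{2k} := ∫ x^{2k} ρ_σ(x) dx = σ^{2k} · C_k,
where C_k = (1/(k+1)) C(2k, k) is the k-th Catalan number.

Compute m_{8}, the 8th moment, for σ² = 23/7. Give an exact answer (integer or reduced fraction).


By the scaled semicircle moment identity, m_{2k} = σ^{2k} · C_k with k = 4.
C_4 = (1/(k+1)) · C(2k, k) = (1/5) · C(8, 4) = (1/5) · 70 = 14.
σ^{2k} = (σ²)^k = (23/7)^4 = 279841/2401.

Therefore m_{8} = σ^{8} · C_4 = (279841/2401) · 14 = 559682/343.


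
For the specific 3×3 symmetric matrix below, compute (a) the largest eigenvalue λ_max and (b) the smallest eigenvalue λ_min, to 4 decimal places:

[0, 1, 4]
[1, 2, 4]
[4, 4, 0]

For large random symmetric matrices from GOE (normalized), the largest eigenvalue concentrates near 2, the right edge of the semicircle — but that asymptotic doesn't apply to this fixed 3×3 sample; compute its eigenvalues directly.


Since M is real symmetric, all three eigenvalues are real; they are the roots of det(λI − M) = λ³ − (tr M) λ² + s λ − det M, where s is the sum of the principal 2×2 minors.
tr M = 0 + 2 + 0 = 2.
s = (0·2 − 1²) + (0·0 − 4²) + (2·0 − 4²) = -1 + (-16) + (-16) = -33.
det M (expand along row 1) = 0·(-16) − 1·(-16) + 4·(-4) = 0.
Characteristic polynomial: λ³ − 2λ² − 33λ = 0.
Substitute λ = y + (tr M)/3 = y + 0.666667 to remove the quadratic term: y³ + p·y + q = 0 with p = s − (tr M)²/3 = -34.333333 and q = −2(tr M)³/27 + (tr M)·s/3 − det M = -22.592593.
Three real roots ⇒ use the trigonometric (Viète) form: r = 2√(−p/3) = 6.765928, φ = arccos(3q/(p·r)) = arccos(0.291772) = 1.274717 rad.
y_k = r·cos(φ/3 − 2πk/3) for k = 0, 1, 2 gives y = 6.164285, -0.666667, -5.497619.
λ_k = y_k + 0.666667 gives λ = 6.8310, 0.0000, -4.8310 (check: the sum is 2.0000 = tr M).

Hence λ_max = 6.8310 and λ_min = -4.8310.


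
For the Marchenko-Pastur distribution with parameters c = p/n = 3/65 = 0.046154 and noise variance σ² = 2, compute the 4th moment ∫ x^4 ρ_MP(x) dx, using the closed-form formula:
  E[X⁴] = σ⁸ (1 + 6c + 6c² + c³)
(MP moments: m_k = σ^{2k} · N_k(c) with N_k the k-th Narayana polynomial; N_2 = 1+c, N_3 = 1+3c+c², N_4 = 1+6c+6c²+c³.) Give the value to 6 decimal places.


E[X⁴] = σ⁸ (1 + 6c + 6c² + c³) (fourth MP moment). With σ² = 2 (so σ⁸ = 16) and c = 3/65 = 0.046154: E[X⁴] = 16 · (1 + 6·0.046154 + 6·(0.046154)² + (0.046154)³) = 16 · 1.289802.

So E[X^4] = 20.636839.


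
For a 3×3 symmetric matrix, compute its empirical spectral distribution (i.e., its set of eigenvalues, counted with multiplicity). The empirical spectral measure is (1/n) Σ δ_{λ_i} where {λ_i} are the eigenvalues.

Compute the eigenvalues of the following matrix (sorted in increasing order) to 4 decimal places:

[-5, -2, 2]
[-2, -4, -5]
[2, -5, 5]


Since M is real symmetric, all three eigenvalues are real; they are the roots of det(λI − M) = λ³ − (tr M) λ² + s λ − det M, where s is the sum of the principal 2×2 minors.
tr M = -5 + (-4) + 5 = -4.
s = ((-5)·(-4) − (-2)²) + ((-5)·5 − 2²) + ((-4)·5 − (-5)²) = 16 + (-29) + (-45) = -58.
det M (expand along row 1) = (-5)·(-45) − (-2)·0 + 2·18 = 261.
Characteristic polynomial: λ³ + 4λ² − 58λ − 261 = 0.
Substitute λ = y + (tr M)/3 = y − 1.333333 to remove the quadratic term: y³ + p·y + q = 0 with p = s − (tr M)²/3 = -63.333333 and q = −2(tr M)³/27 + (tr M)·s/3 − det M = -178.925926.
Three real roots ⇒ use the trigonometric (Viète) form: r = 2√(−p/3) = 9.189366, φ = arccos(3q/(p·r)) = arccos(0.922309) = 0.396782 rad.
y_k = r·cos(φ/3 − 2πk/3) for k = 0, 1, 2 gives y = 9.109109, -3.505061, -5.604048.
λ_k = y_k − 1.333333 gives λ = 7.7758, -4.8384, -6.9374 (check: the sum is -4.0000 = tr M).

Eigenvalues sorted in increasing order: [-6.9374, -4.8384, 7.7758].


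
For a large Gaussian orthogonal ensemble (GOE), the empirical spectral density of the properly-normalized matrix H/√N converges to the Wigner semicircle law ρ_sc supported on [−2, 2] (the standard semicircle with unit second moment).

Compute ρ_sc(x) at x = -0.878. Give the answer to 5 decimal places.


ρ_sc(x) = (1/(2π)) √(4 − x²). With x = -0.878:
  4 − x² = 4 − (-0.878)² = 4 − 0.770884 = 3.229116.
  √(4 − x²) = 1.796974.
  1/(2π) = 0.159155.
  ρ_sc(-0.878) = 0.159155 · 1.796974 = 0.285997.

Rounded to 5 decimal places: ρ_sc(-0.878) ≈ 0.28600.


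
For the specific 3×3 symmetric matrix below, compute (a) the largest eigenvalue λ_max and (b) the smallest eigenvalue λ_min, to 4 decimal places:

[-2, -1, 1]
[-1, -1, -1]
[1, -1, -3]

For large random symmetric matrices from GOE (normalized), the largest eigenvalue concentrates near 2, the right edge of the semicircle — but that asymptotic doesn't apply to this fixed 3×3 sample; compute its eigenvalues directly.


Since M is real symmetric, all three eigenvalues are real; they are the roots of det(λI − M) = λ³ − (tr M) λ² + s λ − det M, where s is the sum of the principal 2×2 minors.
tr M = -2 + (-1) + (-3) = -6.
s = ((-2)·(-1) − (-1)²) + ((-2)·(-3) − 1²) + ((-1)·(-3) − (-1)²) = 1 + 5 + 2 = 8.
det M (expand along row 1) = (-2)·2 − (-1)·4 + 1·2 = 2.
Characteristic polynomial: λ³ + 6λ² + 8λ − 2 = 0.
Substitute λ = y + (tr M)/3 = y − 2.000000 to remove the quadratic term: y³ + p·y + q = 0 with p = s − (tr M)²/3 = -4.000000 and q = −2(tr M)³/27 + (tr M)·s/3 − det M = -2.000000.
Three real roots ⇒ use the trigonometric (Viète) form: r = 2√(−p/3) = 2.309401, φ = arccos(3q/(p·r)) = arccos(0.649519) = 0.863845 rad.
y_k = r·cos(φ/3 − 2πk/3) for k = 0, 1, 2 gives y = 2.214320, -0.539189, -1.675131.
λ_k = y_k − 2.000000 gives λ = 0.2143, -2.5392, -3.6751 (check: the sum is -6.0000 = tr M).

Hence λ_max = 0.2143 and λ_min = -3.6751.


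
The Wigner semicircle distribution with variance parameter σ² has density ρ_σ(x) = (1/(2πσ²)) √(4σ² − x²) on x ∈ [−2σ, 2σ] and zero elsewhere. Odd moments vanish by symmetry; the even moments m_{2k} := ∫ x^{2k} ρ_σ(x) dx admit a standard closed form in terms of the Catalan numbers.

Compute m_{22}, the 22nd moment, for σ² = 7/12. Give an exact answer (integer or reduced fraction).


By the scaled semicircle moment identity, m_{2k} = σ^{2k} · C_k with k = 11.
C_11 = (1/(k+1)) · C(2k, k) = (1/12) · C(22, 11) = (1/12) · 705432 = 58786.
σ^{2k} = (σ²)^k = (7/12)^11 = 1977326743/743008370688.

Therefore m_{22} = σ^{22} · C_11 = (1977326743/743008370688) · 58786 = 58119564956999/371504185344.


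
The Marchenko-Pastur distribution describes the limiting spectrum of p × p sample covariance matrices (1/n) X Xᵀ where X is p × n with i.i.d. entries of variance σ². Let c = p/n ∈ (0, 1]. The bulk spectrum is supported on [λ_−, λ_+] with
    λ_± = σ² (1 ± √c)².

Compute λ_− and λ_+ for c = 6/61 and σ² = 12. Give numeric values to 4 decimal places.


c = 6/61 = 0.098361; √c = 0.313625.
λ_− = σ² (1 − √c)² = 12 · (1 − 0.313625)² = 12 · (0.686375)² = 5.653327.
λ_+ = σ² (1 + √c)² = 12 · (1 + 0.313625)² = 12 · (1.313625)² = 20.707328.

Rounded to 4 decimal places: λ_− ≈ 5.6533, λ_+ ≈ 20.7073.


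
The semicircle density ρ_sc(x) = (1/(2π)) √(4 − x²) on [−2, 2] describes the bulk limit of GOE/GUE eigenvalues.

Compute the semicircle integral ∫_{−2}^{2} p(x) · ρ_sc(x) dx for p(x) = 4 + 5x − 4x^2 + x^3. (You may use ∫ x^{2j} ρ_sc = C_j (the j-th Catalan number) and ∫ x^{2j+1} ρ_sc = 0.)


Write p(x) = Σ a_i x^i, split into monomials and integrate each against ρ_sc separately.
Using ∫ x^{2j} ρ_sc = C_j = (1/(j+1)) C(2j, j) (Catalan numbers) and ∫ x^{2j+1} ρ_sc = 0 (odd monomials vanish by symmetry):
  i = 0 (even): a_0 · C_{0} = 4 · 1 = 4
  i = 1 (odd): ∫ x^1 ρ_sc = 0 (vanishes)
  i = 2 (even): a_2 · C_{1} = -4 · 1 = -4
  i = 3 (odd): ∫ x^3 ρ_sc = 0 (vanishes)

Summing the contributions: ∫_{−2}^{2} p(x) ρ_sc(x) dx = 4 + (-4) = 0.


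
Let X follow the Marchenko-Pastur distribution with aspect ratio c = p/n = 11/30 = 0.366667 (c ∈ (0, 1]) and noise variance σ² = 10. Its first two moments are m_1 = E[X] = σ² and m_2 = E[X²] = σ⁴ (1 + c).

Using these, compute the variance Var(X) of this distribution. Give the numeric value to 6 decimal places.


m_1 = E[X] = σ² = 10, so m_1² = 100.
m_2 = E[X²] = σ⁴ (1 + c) = 100 · (1 + 0.366667) = 100 · 1.366667 = 136.666667.
(Note m_2 − m_1² simplifies to c · σ⁴ = 0.366667 · 100.)

Var(X) = m_2 − m_1² = 136.666667 − 100 = 36.666667.


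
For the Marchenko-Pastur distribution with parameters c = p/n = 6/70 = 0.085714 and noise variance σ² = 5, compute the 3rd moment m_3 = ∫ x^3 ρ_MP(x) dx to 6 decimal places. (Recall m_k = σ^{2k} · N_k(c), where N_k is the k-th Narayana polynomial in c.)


E[X³] = σ⁶ (1 + 3c + c²) (third MP moment). With σ² = 5 (so σ⁶ = 125) and c = 6/70 = 0.085714: E[X³] = 125 · (1 + 3·0.085714 + (0.085714)²) = 125 · 1.264490.

So E[X^3] = 158.061224.


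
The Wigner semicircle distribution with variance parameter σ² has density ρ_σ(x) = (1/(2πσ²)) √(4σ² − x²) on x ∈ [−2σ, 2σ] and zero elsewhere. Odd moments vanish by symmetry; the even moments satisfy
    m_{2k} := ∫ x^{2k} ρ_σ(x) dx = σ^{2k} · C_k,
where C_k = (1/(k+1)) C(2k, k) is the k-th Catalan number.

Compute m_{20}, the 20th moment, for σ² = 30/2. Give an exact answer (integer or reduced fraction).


By the scaled semicircle moment identity, m_{2k} = σ^{2k} · C_k with k = 10.
C_10 = (1/(k+1)) · C(2k, k) = (1/11) · C(20, 10) = (1/11) · 184756 = 16796.
σ^{2k} = (σ²)^k = (30/2)^10 = 576650390625.

Therefore m_{20} = σ^{20} · C_10 = 576650390625 · 16796 = 9685419960937500.


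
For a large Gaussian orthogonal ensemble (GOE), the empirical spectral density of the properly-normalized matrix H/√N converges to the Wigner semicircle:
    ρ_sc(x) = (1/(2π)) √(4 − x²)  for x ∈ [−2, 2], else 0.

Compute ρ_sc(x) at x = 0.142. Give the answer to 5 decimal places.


ρ_sc(x) = (1/(2π)) √(4 − x²). With x = 0.142:
  4 − x² = 4 − (0.142)² = 4 − 0.020164 = 3.979836.
  √(4 − x²) = 1.994953.
  1/(2π) = 0.159155.
  ρ_sc(0.142) = 0.159155 · 1.994953 = 0.317507.

Rounded to 5 decimal places: ρ_sc(0.142) ≈ 0.31751.


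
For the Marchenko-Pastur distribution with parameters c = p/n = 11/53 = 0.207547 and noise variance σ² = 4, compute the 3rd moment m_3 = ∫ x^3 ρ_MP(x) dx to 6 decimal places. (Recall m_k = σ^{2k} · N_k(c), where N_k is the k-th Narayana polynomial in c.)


E[X³] = σ⁶ (1 + 3c + c²) (third MP moment). With σ² = 4 (so σ⁶ = 64) and c = 11/53 = 0.207547: E[X³] = 64 · (1 + 3·0.207547 + (0.207547)²) = 64 · 1.665717.

So E[X^3] = 106.605910.


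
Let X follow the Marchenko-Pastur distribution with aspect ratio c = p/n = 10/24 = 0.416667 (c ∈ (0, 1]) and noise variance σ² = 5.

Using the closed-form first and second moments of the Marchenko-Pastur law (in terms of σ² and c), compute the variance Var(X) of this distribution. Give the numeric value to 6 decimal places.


Recall the MP moments m_1 = E[X] = σ² and m_2 = E[X²] = σ⁴ (1 + c).
m_1 = E[X] = σ² = 5, so m_1² = 25.
m_2 = E[X²] = σ⁴ (1 + c) = 25 · (1 + 0.416667) = 25 · 1.416667 = 35.416667.
(Note m_2 − m_1² simplifies to c · σ⁴ = 0.416667 · 25.)

Var(X) = m_2 − m_1² = 35.416667 − 25 = 10.416667.


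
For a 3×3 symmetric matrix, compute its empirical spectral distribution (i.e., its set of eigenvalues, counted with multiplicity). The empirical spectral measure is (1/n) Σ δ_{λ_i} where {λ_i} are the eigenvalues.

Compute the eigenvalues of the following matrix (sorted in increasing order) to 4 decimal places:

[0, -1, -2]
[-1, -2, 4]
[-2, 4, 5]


Since M is real symmetric, all three eigenvalues are real; they are the roots of det(λI − M) = λ³ − (tr M) λ² + s λ − det M, where s is the sum of the principal 2×2 minors.
tr M = 0 + (-2) + 5 = 3.
s = (0·(-2) − (-1)²) + (0·5 − (-2)²) + ((-2)·5 − 4²) = -1 + (-4) + (-26) = -31.
det M (expand along row 1) = 0·(-26) − (-1)·3 + (-2)·(-8) = 19.
Characteristic polynomial: λ³ − 3λ² − 31λ − 19 = 0.
Substitute λ = y + (tr M)/3 = y + 1.000000 to remove the quadratic term: y³ + p·y + q = 0 with p = s − (tr M)²/3 = -34.000000 and q = −2(tr M)³/27 + (tr M)·s/3 − det M = -52.000000.
Three real roots ⇒ use the trigonometric (Viète) form: r = 2√(−p/3) = 6.733003, φ = arccos(3q/(p·r)) = arccos(0.681454) = 0.821048 rad.
y_k = r·cos(φ/3 − 2πk/3) for k = 0, 1, 2 gives y = 6.482415, -1.665224, -4.817191.
λ_k = y_k + 1.000000 gives λ = 7.4824, -0.6652, -3.8172 (check: the sum is 3.0000 = tr M).

Eigenvalues sorted in increasing order: [-3.8172, -0.6652, 7.4824].


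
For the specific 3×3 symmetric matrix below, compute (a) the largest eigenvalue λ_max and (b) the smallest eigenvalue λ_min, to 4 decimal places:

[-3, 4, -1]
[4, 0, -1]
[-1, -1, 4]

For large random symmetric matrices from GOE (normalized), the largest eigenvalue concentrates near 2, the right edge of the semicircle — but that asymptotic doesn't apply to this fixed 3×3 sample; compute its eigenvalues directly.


Since M is real symmetric, all three eigenvalues are real; they are the roots of det(λI − M) = λ³ − (tr M) λ² + s λ − det M, where s is the sum of the principal 2×2 minors.
tr M = -3 + 0 + 4 = 1.
s = ((-3)·0 − 4²) + ((-3)·4 − (-1)²) + (0·4 − (-1)²) = -16 + (-13) + (-1) = -30.
det M (expand along row 1) = (-3)·(-1) − 4·15 + (-1)·(-4) = -53.
Characteristic polynomial: λ³ − λ² − 30λ + 53 = 0.
Substitute λ = y + (tr M)/3 = y + 0.333333 to remove the quadratic term: y³ + p·y + q = 0 with p = s − (tr M)²/3 = -30.333333 and q = −2(tr M)³/27 + (tr M)·s/3 − det M = 42.925926.
Three real roots ⇒ use the trigonometric (Viète) form: r = 2√(−p/3) = 6.359595, φ = arccos(3q/(p·r)) = arccos(-0.667562) = 2.301725 rad.
y_k = r·cos(φ/3 − 2πk/3) for k = 0, 1, 2 gives y = 4.577815, 1.534186, -6.112001.
λ_k = y_k + 0.333333 gives λ = 4.9111, 1.8675, -5.7787 (check: the sum is 1.0000 = tr M).

Hence λ_max = 4.9111 and λ_min = -5.7787.


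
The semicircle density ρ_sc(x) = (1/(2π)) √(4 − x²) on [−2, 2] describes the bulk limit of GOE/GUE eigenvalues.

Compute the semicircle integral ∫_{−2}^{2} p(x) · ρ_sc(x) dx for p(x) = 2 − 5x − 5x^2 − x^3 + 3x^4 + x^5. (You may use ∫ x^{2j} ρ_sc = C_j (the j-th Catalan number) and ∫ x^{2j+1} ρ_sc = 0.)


Write p(x) = Σ a_i x^i, split into monomials and integrate each against ρ_sc separately.
Using ∫ x^{2j} ρ_sc = C_j = (1/(j+1)) C(2j, j) (Catalan numbers) and ∫ x^{2j+1} ρ_sc = 0 (odd monomials vanish by symmetry):
  i = 0 (even): a_0 · C_{0} = 2 · 1 = 2
  i = 1 (odd): ∫ x^1 ρ_sc = 0 (vanishes)
  i = 2 (even): a_2 · C_{1} = -5 · 1 = -5
  i = 3 (odd): ∫ x^3 ρ_sc = 0 (vanishes)
  i = 4 (even): a_4 · C_{2} = 3 · 2 = 6
  i = 5 (odd): ∫ x^5 ρ_sc = 0 (vanishes)

Summing the contributions: ∫_{−2}^{2} p(x) ρ_sc(x) dx = 2 + (-5) + 6 = 3.


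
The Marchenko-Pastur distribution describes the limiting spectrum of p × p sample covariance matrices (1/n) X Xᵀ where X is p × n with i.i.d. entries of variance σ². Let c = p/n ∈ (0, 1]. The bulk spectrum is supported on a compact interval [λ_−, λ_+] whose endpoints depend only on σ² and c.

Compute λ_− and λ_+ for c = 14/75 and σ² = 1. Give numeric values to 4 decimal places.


c = 14/75 = 0.186667; √c = 0.432049.
λ_− = σ² (1 − √c)² = 1 · (1 − 0.432049)² = 1 · (0.567951)² = 0.322568.
λ_+ = σ² (1 + √c)² = 1 · (1 + 0.432049)² = 1 · (1.432049)² = 2.050765.

Rounded to 4 decimal places: λ_− ≈ 0.3226, λ_+ ≈ 2.0508.


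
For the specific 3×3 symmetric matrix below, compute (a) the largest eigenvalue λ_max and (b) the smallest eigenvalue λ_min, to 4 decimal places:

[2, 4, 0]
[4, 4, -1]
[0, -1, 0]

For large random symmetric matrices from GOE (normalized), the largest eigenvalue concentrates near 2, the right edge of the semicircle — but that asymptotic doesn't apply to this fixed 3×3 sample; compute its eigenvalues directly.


Since M is real symmetric, all three eigenvalues are real; they are the roots of det(λI − M) = λ³ − (tr M) λ² + s λ − det M, where s is the sum of the principal 2×2 minors.
tr M = 2 + 4 + 0 = 6.
s = (2·4 − 4²) + (2·0 − 0²) + (4·0 − (-1)²) = -8 + 0 + (-1) = -9.
det M (expand along row 1) = 2·(-1) − 4·0 + 0·(-4) = -2.
Characteristic polynomial: λ³ − 6λ² − 9λ + 2 = 0.
Substitute λ = y + (tr M)/3 = y + 2.000000 to remove the quadratic term: y³ + p·y + q = 0 with p = s − (tr M)²/3 = -21.000000 and q = −2(tr M)³/27 + (tr M)·s/3 − det M = -32.000000.
Three real roots ⇒ use the trigonometric (Viète) form: r = 2√(−p/3) = 5.291503, φ = arccos(3q/(p·r)) = arccos(0.863919) = 0.527797 rad.
y_k = r·cos(φ/3 − 2πk/3) for k = 0, 1, 2 gives y = 5.209822, -1.802841, -3.406981.
λ_k = y_k + 2.000000 gives λ = 7.2098, 0.1972, -1.4070 (check: the sum is 6.0000 = tr M).

Hence λ_max = 7.2098 and λ_min = -1.4070.
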